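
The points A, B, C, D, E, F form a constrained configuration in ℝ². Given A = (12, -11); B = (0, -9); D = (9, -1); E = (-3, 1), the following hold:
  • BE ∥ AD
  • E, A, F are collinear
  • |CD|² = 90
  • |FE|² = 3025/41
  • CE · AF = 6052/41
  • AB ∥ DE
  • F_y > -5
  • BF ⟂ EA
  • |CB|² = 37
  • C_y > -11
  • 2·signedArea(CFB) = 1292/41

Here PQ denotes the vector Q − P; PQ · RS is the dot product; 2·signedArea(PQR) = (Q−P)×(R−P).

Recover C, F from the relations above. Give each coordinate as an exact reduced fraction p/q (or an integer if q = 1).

1. F_x = 152/41  [E, A, F are collinear ∩ BF ⟂ EA]
2. F_y = -179/41  [E, A, F are collinear ∩ BF ⟂ EA]
   → F = (152/41, -179/41)
3. C_x = 6  [line 340/41·x + -272/41·y + -4760/41 = 0 ∩ |CB|² = 37]
4. C_y = -10  [line 340/41·x + -272/41·y + -4760/41 = 0 ∩ |CB|² = 37]
   → C = (6, -10)

C = (6, -10)
F = (152/41, -179/41)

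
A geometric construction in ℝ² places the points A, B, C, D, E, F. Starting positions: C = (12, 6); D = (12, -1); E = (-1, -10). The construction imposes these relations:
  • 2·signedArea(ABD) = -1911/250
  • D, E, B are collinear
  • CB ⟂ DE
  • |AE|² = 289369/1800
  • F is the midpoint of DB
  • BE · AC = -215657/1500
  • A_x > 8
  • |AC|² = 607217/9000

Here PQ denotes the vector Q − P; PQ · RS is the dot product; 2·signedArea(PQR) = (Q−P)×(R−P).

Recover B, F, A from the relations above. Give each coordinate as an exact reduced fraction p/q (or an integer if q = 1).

1. B_x = 3819/250  [D, E, B are collinear ∩ CB ⟂ DE]
2. B_y = 317/250  [D, E, B are collinear ∩ CB ⟂ DE]
   → B = (3819/250, 317/250)
3. F_x = 6819/500  [F is the midpoint of DB]
4. F_y = 67/500  [F is the midpoint of DB]
   → F = (6819/500, 67/500)
5. A_x = 12319/1500  [2·signedArea(ABD) = -1911/250 ∩ BE · AC = -215657/1500]
6. A_y = -1933/1500  [2·signedArea(ABD) = -1911/250 ∩ BE · AC = -215657/1500]
   → A = (12319/1500, -1933/1500)

A = (12319/1500, -1933/1500)
B = (3819/250, 317/250)
F = (6819/500, 67/500)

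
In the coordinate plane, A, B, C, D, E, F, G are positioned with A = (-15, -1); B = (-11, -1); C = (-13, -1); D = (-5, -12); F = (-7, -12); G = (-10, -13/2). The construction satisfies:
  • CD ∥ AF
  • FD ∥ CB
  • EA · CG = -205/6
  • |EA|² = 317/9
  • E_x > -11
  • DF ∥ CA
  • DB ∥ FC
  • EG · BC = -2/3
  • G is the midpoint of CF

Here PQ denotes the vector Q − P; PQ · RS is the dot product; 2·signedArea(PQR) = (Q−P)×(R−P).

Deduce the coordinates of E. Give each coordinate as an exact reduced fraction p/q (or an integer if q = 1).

1. E_x = -31/3  [EG · BC = -2/3 ∩ EA · CG = -205/6]
2. E_y = -14/3  [EG · BC = -2/3 ∩ EA · CG = -205/6]
   → E = (-31/3, -14/3)

E = (-31/3, -14/3)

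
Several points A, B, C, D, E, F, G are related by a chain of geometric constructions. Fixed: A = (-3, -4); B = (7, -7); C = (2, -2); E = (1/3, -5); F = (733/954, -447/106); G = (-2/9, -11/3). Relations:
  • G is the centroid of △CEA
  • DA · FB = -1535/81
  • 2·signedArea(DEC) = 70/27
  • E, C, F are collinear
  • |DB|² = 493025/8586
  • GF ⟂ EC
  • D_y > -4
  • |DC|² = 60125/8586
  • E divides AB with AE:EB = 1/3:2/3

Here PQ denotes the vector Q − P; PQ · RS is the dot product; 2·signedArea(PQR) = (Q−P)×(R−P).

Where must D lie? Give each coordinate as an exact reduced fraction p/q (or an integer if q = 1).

D = (103/954, -3673/954)

1. D_x = 103/954  [DA · FB = -1535/81 ∩ 2·signedArea(DEC) = 70/27]
2. D_y = -3673/954  [DA · FB = -1535/81 ∩ 2·signedArea(DEC) = 70/27]
   → D = (103/954, -3673/954)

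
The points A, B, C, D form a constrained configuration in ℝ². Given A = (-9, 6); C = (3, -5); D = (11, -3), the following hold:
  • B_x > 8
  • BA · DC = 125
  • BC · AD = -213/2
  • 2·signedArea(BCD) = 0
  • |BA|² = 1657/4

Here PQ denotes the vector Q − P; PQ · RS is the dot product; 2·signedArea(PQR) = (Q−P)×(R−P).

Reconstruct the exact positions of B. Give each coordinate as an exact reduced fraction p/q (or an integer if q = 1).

1. B_x = 9  [2·signedArea(BCD) = 0 ∩ BA · DC = 125]
2. B_y = -7/2  [2·signedArea(BCD) = 0 ∩ BA · DC = 125]
   → B = (9, -7/2)

B = (9, -7/2)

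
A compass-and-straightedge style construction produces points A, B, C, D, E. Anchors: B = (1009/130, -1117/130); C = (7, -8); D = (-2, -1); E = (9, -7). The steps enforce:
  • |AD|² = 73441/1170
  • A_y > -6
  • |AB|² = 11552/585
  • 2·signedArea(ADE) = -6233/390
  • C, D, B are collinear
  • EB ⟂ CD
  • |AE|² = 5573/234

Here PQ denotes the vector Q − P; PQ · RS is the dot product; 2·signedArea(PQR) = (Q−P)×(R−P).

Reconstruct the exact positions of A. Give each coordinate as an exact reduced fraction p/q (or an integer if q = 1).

1. A_x = 553/130  [line 6·x + 11·y + 15203/390 = 0 ∩ |AB|² = 11552/585]
2. A_y = -2287/390  [line 6·x + 11·y + 15203/390 = 0 ∩ |AB|² = 11552/585]
   → A = (553/130, -2287/390)

A = (553/130, -2287/390)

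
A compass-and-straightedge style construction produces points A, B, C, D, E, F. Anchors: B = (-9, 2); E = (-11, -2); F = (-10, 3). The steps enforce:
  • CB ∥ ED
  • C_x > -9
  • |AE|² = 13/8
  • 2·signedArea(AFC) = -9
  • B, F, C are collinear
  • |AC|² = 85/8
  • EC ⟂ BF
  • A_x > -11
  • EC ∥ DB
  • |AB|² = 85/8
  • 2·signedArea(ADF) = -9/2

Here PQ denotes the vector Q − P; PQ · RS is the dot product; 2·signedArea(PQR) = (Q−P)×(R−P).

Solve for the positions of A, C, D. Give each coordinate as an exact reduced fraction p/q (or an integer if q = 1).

A = (-43/4, -3/4)
C = (-8, 1)
D = (-12, -1)

1. C_x = -8  [B, F, C are collinear ∩ EC ⟂ BF]
2. C_y = 1  [B, F, C are collinear ∩ EC ⟂ BF]
   → C = (-8, 1)
3. D_x = -12  [EC ∥ DB ∩ CB ∥ ED]
4. D_y = -1  [EC ∥ DB ∩ CB ∥ ED]
   → D = (-12, -1)
5. A_x = -43/4  [2·signedArea(AFC) = -9 ∩ 2·signedArea(ADF) = -9/2]
6. A_y = -3/4  [2·signedArea(AFC) = -9 ∩ 2·signedArea(ADF) = -9/2]
   → A = (-43/4, -3/4)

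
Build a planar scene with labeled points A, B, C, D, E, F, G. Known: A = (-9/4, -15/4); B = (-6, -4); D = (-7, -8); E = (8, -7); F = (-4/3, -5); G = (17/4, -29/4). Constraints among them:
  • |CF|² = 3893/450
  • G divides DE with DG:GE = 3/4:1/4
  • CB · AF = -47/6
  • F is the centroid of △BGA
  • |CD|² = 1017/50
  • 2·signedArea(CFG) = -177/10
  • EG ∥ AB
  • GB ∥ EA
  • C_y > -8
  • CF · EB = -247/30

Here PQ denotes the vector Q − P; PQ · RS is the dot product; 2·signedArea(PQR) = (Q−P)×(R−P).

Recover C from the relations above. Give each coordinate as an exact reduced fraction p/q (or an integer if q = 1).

1. C_x = -5/2  [2·signedArea(CFG) = -177/10 ∩ CB · AF = -47/6]
2. C_y = -77/10  [2·signedArea(CFG) = -177/10 ∩ CB · AF = -47/6]
   → C = (-5/2, -77/10)

C = (-5/2, -77/10)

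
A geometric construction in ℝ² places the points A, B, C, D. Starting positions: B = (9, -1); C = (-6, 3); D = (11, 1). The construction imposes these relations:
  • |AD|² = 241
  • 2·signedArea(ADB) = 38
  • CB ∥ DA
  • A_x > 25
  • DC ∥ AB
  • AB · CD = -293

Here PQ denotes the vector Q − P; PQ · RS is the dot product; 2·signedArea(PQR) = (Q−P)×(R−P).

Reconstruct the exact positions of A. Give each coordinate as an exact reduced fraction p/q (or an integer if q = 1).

A = (26, -3)

1. A_x = 26  [DC ∥ AB ∩ CB ∥ DA]
2. A_y = -3  [DC ∥ AB ∩ CB ∥ DA]
   → A = (26, -3)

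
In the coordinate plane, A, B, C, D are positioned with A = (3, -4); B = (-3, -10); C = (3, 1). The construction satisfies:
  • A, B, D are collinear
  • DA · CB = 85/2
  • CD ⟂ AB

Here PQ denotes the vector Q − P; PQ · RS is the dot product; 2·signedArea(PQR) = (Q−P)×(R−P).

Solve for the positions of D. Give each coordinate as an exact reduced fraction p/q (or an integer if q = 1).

D = (11/2, -3/2)

1. D_x = 11/2  [A, B, D are collinear ∩ CD ⟂ AB]
2. D_y = -3/2  [A, B, D are collinear ∩ CD ⟂ AB]
   → D = (11/2, -3/2)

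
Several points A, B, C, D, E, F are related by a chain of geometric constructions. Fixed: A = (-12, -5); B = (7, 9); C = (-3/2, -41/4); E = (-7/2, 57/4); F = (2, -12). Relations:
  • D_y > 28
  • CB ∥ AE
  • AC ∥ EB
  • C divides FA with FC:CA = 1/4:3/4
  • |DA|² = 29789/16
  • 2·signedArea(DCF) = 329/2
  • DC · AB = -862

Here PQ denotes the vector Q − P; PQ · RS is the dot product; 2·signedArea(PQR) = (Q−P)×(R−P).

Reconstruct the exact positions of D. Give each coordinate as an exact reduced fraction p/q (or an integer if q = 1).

1. D_x = 31/2  [2·signedArea(DCF) = 329/2 ∩ DC · AB = -862]
2. D_y = 113/4  [2·signedArea(DCF) = 329/2 ∩ DC · AB = -862]
   → D = (31/2, 113/4)

D = (31/2, 113/4)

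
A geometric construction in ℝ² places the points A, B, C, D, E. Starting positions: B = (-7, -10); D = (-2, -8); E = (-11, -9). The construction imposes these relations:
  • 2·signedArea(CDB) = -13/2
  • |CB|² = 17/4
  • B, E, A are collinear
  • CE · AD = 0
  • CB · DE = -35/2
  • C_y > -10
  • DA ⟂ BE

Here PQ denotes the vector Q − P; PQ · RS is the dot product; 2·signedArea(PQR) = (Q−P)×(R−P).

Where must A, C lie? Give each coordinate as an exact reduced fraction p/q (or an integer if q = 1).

A = (-47/17, -188/17)
C = (-9, -19/2)

1. A_x = -47/17  [B, E, A are collinear ∩ DA ⟂ BE]
2. A_y = -188/17  [B, E, A are collinear ∩ DA ⟂ BE]
   → A = (-47/17, -188/17)
3. C_x = -9  [CE · AD = 0 ∩ CB · DE = -35/2]
4. C_y = -19/2  [CE · AD = 0 ∩ CB · DE = -35/2]
   → C = (-9, -19/2)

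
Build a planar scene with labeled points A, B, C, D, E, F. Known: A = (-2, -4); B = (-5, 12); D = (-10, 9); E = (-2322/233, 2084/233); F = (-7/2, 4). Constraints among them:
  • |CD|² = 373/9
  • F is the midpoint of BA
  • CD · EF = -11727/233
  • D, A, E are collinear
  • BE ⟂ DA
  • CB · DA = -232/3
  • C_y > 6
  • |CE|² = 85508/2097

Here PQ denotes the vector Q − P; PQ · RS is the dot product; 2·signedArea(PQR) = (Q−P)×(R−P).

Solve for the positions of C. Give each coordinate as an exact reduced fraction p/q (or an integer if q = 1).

1. C_x = -4  [CB · DA = -232/3 ∩ CD · EF = -11727/233]
2. C_y = 20/3  [CB · DA = -232/3 ∩ CD · EF = -11727/233]
   → C = (-4, 20/3)

C = (-4, 20/3)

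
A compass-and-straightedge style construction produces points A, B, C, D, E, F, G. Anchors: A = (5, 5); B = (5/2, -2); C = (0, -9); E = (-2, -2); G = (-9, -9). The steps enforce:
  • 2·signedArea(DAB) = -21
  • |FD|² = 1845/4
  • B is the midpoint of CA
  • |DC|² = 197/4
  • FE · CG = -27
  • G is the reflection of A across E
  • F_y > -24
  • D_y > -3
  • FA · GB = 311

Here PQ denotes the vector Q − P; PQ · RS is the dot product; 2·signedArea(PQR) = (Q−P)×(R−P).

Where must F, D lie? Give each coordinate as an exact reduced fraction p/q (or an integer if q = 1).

D = (-1/2, -2)
F = (-5, -23)

1. F_x = -5  [FA · GB = 311 ∩ FE · CG = -27]
2. F_y = -23  [FA · GB = 311 ∩ FE · CG = -27]
   → F = (-5, -23)
3. D_x = -1/2  [line 7·x + -5/2·y + -3/2 = 0 ∩ |FD|² = 1845/4]
4. D_y = -2  [line 7·x + -5/2·y + -3/2 = 0 ∩ |FD|² = 1845/4]
   → D = (-1/2, -2)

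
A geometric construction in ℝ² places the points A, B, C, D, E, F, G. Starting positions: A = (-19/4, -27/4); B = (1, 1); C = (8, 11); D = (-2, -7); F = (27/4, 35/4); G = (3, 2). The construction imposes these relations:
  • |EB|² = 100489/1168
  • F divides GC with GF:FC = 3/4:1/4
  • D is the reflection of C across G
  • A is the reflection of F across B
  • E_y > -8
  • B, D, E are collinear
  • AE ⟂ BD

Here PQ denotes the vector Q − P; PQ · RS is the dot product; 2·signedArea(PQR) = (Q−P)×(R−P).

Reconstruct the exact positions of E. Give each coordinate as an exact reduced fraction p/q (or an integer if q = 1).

1. E_x = -659/292  [B, D, E are collinear ∩ AE ⟂ BD]
2. E_y = -561/73  [B, D, E are collinear ∩ AE ⟂ BD]
   → E = (-659/292, -561/73)

E = (-659/292, -561/73)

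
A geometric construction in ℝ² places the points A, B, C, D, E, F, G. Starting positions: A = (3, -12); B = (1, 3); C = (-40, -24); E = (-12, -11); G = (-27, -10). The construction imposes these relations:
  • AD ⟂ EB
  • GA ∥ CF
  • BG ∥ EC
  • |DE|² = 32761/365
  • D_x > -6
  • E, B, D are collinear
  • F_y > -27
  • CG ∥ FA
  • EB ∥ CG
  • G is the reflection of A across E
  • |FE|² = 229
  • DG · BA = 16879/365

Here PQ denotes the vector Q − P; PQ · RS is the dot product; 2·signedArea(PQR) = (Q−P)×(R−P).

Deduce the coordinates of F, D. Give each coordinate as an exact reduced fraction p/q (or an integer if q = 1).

1. F_x = -10  [CG ∥ FA ∩ GA ∥ CF]
2. F_y = -26  [CG ∥ FA ∩ GA ∥ CF]
   → F = (-10, -26)
3. D_x = -2027/365  [E, B, D are collinear ∩ AD ⟂ EB]
4. D_y = -1481/365  [E, B, D are collinear ∩ AD ⟂ EB]
   → D = (-2027/365, -1481/365)

D = (-2027/365, -1481/365)
F = (-10, -26)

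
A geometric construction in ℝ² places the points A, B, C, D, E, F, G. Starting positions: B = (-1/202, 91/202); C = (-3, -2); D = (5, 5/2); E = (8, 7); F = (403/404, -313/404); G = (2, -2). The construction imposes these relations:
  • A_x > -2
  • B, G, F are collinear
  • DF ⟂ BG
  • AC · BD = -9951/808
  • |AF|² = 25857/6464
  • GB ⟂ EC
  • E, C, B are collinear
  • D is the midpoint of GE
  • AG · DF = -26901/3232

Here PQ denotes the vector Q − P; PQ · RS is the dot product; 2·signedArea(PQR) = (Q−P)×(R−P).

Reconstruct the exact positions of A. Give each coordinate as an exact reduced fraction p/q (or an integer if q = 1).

1. A_x = -1  [AG · DF = -26901/3232 ∩ AC · BD = -9951/808]
2. A_y = -7/8  [AG · DF = -26901/3232 ∩ AC · BD = -9951/808]
   → A = (-1, -7/8)

A = (-1, -7/8)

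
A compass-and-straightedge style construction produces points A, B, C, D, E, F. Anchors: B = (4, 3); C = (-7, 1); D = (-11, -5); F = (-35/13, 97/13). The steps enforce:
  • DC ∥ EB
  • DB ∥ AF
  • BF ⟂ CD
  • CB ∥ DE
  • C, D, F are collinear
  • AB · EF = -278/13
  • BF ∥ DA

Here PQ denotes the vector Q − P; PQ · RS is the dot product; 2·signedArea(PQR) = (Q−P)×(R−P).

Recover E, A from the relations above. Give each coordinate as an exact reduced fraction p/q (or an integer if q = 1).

1. E_x = 0  [DC ∥ EB ∩ CB ∥ DE]
2. E_y = -3  [DC ∥ EB ∩ CB ∥ DE]
   → E = (0, -3)
3. A_x = -230/13  [DB ∥ AF ∩ BF ∥ DA]
4. A_y = -7/13  [DB ∥ AF ∩ BF ∥ DA]
   → A = (-230/13, -7/13)

A = (-230/13, -7/13)
E = (0, -3)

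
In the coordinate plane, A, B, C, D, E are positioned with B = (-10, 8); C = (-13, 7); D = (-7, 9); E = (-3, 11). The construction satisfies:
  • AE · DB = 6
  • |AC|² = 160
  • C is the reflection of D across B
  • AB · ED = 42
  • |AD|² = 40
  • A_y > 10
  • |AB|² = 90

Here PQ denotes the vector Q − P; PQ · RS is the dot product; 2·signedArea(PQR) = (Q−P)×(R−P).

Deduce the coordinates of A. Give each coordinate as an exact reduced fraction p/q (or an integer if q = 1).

A = (-1, 11)

1. A_x = -1  [AE · DB = 6 ∩ AB · ED = 42]
2. A_y = 11  [AE · DB = 6 ∩ AB · ED = 42]
   → A = (-1, 11)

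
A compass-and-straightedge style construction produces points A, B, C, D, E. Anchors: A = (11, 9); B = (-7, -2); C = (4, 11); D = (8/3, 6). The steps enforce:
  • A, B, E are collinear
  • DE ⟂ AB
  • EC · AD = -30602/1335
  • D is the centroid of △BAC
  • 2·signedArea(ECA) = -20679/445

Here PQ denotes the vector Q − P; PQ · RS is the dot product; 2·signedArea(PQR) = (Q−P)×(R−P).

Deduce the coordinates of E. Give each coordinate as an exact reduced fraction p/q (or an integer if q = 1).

E = (1601/445, 1992/445)

1. E_x = 1601/445  [A, B, E are collinear ∩ DE ⟂ AB]
2. E_y = 1992/445  [A, B, E are collinear ∩ DE ⟂ AB]
   → E = (1601/445, 1992/445)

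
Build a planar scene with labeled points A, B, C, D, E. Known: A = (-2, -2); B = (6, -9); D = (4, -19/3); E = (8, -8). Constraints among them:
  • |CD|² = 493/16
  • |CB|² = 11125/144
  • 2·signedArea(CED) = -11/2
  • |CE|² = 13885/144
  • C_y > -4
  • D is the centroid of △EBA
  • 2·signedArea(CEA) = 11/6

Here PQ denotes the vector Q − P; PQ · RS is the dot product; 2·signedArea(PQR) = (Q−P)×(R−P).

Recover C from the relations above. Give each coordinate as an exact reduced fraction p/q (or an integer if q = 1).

C = (-1/2, -37/12)

1. C_x = -1/2  [2·signedArea(CED) = -11/2 ∩ 2·signedArea(CEA) = 11/6]
2. C_y = -37/12  [2·signedArea(CED) = -11/2 ∩ 2·signedArea(CEA) = 11/6]
   → C = (-1/2, -37/12)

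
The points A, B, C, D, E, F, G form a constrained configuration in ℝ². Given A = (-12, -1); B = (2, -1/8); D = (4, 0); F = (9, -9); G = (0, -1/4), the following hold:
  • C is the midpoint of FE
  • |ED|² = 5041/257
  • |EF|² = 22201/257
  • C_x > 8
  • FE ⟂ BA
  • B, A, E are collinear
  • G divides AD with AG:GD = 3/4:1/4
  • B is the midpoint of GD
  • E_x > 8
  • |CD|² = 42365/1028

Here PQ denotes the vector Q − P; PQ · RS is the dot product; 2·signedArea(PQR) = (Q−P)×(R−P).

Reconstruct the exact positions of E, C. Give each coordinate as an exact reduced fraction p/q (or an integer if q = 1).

1. E_x = 2164/257  [B, A, E are collinear ∩ FE ⟂ BA]
2. E_y = 71/257  [B, A, E are collinear ∩ FE ⟂ BA]
   → E = (2164/257, 71/257)
3. C_x = 4477/514  [C is the midpoint of FE]
4. C_y = -1121/257  [C is the midpoint of FE]
   → C = (4477/514, -1121/257)

C = (4477/514, -1121/257)
E = (2164/257, 71/257)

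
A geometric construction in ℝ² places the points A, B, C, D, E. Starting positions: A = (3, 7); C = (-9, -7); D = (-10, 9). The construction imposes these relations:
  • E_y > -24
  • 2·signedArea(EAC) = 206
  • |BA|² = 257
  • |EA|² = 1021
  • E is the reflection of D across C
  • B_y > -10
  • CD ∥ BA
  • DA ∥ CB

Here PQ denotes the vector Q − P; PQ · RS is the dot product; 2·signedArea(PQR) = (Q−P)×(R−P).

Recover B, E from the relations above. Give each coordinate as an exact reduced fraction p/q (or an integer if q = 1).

1. B_x = 4  [CD ∥ BA ∩ DA ∥ CB]
2. B_y = -9  [CD ∥ BA ∩ DA ∥ CB]
   → B = (4, -9)
3. E_x = -8  [E is the reflection of D across C]
4. E_y = -23  [E is the reflection of D across C]
   → E = (-8, -23)

B = (4, -9)
E = (-8, -23)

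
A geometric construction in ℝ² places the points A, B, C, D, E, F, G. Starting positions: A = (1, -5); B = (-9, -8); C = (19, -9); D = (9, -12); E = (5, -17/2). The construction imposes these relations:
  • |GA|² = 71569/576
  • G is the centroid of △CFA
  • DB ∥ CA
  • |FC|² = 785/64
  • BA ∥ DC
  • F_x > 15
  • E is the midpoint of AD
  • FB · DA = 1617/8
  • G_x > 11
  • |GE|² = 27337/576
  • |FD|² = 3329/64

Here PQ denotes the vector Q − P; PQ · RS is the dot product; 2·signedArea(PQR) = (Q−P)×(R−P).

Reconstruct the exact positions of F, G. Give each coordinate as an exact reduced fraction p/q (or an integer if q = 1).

1. F_x = 31/2  [line 8·x + -7·y + -1489/8 = 0 ∩ |FD|² = 3329/64]
2. F_y = -71/8  [line 8·x + -7·y + -1489/8 = 0 ∩ |FD|² = 3329/64]
   → F = (31/2, -71/8)
3. G_x = 71/6  [G is the centroid of △CFA]
4. G_y = -61/8  [G is the centroid of △CFA]
   → G = (71/6, -61/8)

F = (31/2, -71/8)
G = (71/6, -61/8)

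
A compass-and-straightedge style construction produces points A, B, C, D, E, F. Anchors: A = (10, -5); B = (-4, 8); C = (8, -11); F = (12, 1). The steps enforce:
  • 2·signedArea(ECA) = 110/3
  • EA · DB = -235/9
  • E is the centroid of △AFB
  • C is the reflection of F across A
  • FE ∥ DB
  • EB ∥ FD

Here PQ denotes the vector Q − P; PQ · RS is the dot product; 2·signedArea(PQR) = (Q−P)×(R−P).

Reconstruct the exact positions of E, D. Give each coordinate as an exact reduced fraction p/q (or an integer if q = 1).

1. E_x = 6  [E is the centroid of △AFB]
2. E_y = 4/3  [E is the centroid of △AFB]
   → E = (6, 4/3)
3. D_x = 2  [FE ∥ DB ∩ EB ∥ FD]
4. D_y = 23/3  [FE ∥ DB ∩ EB ∥ FD]
   → D = (2, 23/3)

D = (2, 23/3)
E = (6, 4/3)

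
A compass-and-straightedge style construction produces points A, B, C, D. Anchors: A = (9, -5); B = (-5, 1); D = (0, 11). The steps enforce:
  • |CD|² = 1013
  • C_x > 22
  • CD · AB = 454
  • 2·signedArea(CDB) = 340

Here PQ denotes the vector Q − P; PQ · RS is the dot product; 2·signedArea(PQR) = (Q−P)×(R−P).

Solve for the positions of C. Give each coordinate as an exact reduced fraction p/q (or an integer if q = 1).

C = (23, -11)

1. C_x = 23  [2·signedArea(CDB) = 340 ∩ CD · AB = 454]
2. C_y = -11  [2·signedArea(CDB) = 340 ∩ CD · AB = 454]
   → C = (23, -11)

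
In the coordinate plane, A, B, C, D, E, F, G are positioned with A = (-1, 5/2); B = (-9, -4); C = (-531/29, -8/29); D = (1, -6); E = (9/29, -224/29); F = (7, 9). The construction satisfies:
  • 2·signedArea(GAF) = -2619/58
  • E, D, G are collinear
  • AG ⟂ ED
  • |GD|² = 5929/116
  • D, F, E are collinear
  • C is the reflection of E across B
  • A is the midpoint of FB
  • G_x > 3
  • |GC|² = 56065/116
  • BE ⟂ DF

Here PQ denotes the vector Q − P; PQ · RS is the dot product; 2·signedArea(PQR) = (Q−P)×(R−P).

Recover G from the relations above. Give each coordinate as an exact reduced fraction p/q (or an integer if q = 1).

G = (106/29, 37/58)

1. G_x = 106/29  [E, D, G are collinear ∩ AG ⟂ ED]
2. G_y = 37/58  [E, D, G are collinear ∩ AG ⟂ ED]
   → G = (106/29, 37/58)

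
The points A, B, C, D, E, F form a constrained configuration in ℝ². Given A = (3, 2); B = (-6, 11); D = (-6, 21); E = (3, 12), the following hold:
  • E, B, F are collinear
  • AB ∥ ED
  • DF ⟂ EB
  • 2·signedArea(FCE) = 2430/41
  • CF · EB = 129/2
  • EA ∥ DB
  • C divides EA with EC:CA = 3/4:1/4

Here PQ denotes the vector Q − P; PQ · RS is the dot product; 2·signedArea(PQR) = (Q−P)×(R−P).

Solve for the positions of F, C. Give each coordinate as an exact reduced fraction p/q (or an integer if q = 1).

1. F_x = -201/41  [E, B, F are collinear ∩ DF ⟂ EB]
2. F_y = 456/41  [E, B, F are collinear ∩ DF ⟂ EB]
   → F = (-201/41, 456/41)
3. C_x = 3  [C divides EA with EC:CA = 3/4:1/4]
4. C_y = 9/2  [C divides EA with EC:CA = 3/4:1/4]
   → C = (3, 9/2)

C = (3, 9/2)
F = (-201/41, 456/41)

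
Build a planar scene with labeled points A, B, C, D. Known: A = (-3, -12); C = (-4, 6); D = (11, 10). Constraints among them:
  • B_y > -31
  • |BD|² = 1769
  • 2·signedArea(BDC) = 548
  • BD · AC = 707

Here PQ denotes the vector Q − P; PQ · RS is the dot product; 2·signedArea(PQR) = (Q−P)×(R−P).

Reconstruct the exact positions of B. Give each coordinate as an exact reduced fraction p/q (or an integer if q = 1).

B = (-2, -30)

1. B_x = -2  [BD · AC = 707 ∩ 2·signedArea(BDC) = 548]
2. B_y = -30  [BD · AC = 707 ∩ 2·signedArea(BDC) = 548]
   → B = (-2, -30)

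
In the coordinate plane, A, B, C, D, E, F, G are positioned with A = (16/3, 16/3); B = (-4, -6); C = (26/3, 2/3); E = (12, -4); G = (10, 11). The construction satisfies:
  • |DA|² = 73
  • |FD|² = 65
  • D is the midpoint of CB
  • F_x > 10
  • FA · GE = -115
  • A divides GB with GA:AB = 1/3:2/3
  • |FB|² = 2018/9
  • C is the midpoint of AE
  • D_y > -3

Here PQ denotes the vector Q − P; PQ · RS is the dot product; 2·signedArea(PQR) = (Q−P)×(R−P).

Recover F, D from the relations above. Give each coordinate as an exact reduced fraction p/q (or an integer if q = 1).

D = (7/3, -8/3)
F = (31/3, -5/3)

1. F_x = 31/3  [line -2·x + 15·y + 137/3 = 0 ∩ |FB|² = 2018/9]
2. F_y = -5/3  [line -2·x + 15·y + 137/3 = 0 ∩ |FB|² = 2018/9]
   → F = (31/3, -5/3)
3. D_x = 7/3  [D is the midpoint of CB]
4. D_y = -8/3  [D is the midpoint of CB]
   → D = (7/3, -8/3)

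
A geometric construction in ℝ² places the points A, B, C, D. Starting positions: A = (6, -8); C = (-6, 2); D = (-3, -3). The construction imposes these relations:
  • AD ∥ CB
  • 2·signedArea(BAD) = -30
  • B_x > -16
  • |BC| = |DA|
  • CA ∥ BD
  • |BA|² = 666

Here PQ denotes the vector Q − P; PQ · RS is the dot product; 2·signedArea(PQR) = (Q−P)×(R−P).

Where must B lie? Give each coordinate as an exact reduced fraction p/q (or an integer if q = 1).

1. B_x = -15  [CA ∥ BD ∩ AD ∥ CB]
2. B_y = 7  [CA ∥ BD ∩ AD ∥ CB]
   → B = (-15, 7)

B = (-15, 7)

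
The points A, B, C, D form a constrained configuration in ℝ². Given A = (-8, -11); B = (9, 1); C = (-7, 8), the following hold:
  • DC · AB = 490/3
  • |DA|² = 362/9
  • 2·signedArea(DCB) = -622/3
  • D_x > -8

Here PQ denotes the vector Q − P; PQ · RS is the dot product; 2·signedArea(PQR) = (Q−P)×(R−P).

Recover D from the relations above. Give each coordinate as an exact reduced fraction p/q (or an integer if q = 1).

1. D_x = -23/3  [2·signedArea(DCB) = -622/3 ∩ DC · AB = 490/3]
2. D_y = -14/3  [2·signedArea(DCB) = -622/3 ∩ DC · AB = 490/3]
   → D = (-23/3, -14/3)

D = (-23/3, -14/3)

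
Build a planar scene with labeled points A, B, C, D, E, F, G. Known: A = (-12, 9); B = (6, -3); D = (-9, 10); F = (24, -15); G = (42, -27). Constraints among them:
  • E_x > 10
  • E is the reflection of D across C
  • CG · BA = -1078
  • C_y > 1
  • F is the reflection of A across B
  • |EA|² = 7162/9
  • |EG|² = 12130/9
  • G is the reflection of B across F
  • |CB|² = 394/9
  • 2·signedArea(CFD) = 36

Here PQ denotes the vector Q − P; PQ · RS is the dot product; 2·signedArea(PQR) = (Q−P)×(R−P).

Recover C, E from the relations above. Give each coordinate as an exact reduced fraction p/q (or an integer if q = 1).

C = (1, 4/3)
E = (11, -22/3)

1. C_x = 1  [2·signedArea(CFD) = 36 ∩ CG · BA = -1078]
2. C_y = 4/3  [2·signedArea(CFD) = 36 ∩ CG · BA = -1078]
   → C = (1, 4/3)
3. E_x = 11  [E is the reflection of D across C]
4. E_y = -22/3  [E is the reflection of D across C]
   → E = (11, -22/3)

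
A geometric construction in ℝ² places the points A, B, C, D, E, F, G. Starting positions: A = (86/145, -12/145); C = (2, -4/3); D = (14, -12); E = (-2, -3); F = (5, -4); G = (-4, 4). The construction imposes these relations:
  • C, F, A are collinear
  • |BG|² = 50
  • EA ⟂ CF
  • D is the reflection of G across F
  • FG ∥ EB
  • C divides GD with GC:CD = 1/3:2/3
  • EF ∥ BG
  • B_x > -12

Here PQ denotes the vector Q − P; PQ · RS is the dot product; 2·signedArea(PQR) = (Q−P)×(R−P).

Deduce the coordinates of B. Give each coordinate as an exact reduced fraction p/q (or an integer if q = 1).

1. B_x = -11  [EF ∥ BG ∩ FG ∥ EB]
2. B_y = 5  [EF ∥ BG ∩ FG ∥ EB]
   → B = (-11, 5)

B = (-11, 5)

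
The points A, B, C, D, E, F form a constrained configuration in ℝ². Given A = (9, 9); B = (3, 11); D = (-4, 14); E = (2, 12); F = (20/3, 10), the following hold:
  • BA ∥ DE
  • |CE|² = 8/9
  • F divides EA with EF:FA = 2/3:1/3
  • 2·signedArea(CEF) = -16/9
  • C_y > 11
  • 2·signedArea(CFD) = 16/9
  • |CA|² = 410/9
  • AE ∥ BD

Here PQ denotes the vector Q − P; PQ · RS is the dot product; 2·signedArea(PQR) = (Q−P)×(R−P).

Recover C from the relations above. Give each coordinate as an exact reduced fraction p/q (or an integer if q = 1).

1. C_x = 8/3  [2·signedArea(CFD) = 16/9 ∩ 2·signedArea(CEF) = -16/9]
2. C_y = 34/3  [2·signedArea(CFD) = 16/9 ∩ 2·signedArea(CEF) = -16/9]
   → C = (8/3, 34/3)

C = (8/3, 34/3)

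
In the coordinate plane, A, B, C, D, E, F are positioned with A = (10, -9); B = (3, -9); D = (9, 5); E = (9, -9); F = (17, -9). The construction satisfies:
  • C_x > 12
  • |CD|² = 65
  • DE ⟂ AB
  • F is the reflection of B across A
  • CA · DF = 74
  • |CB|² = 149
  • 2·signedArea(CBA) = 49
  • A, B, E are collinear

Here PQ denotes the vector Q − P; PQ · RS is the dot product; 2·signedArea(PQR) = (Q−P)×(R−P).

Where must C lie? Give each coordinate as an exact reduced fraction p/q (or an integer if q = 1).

C = (13, -2)

1. C_x = 13  [CA · DF = 74 ∩ 2·signedArea(CBA) = 49]
2. C_y = -2  [CA · DF = 74 ∩ 2·signedArea(CBA) = 49]
   → C = (13, -2)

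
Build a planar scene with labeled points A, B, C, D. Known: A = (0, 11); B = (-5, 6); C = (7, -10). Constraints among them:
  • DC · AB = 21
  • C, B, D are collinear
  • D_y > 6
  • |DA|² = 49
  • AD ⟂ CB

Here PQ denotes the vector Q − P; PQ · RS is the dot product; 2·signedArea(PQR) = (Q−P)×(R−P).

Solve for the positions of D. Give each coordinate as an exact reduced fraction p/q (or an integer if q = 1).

D = (-28/5, 34/5)

1. D_x = -28/5  [C, B, D are collinear ∩ AD ⟂ CB]
2. D_y = 34/5  [C, B, D are collinear ∩ AD ⟂ CB]
   → D = (-28/5, 34/5)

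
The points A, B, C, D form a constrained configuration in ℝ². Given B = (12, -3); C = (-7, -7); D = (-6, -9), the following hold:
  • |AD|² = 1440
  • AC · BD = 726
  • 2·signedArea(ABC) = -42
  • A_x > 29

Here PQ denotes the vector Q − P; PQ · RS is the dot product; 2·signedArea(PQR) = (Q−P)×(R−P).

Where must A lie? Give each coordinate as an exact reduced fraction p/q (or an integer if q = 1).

A = (30, 3)

1. A_x = 30  [2·signedArea(ABC) = -42 ∩ AC · BD = 726]
2. A_y = 3  [2·signedArea(ABC) = -42 ∩ AC · BD = 726]
   → A = (30, 3)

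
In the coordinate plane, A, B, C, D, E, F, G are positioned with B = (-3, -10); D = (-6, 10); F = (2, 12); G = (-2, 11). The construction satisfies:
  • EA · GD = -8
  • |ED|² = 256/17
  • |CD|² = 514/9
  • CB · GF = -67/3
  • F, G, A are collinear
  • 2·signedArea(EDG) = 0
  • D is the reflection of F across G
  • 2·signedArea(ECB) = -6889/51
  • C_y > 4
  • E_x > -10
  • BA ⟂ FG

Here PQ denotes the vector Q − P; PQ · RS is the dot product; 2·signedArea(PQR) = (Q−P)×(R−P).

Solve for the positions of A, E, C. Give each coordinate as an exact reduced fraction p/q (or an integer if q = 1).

1. A_x = -134/17  [F, G, A are collinear ∩ BA ⟂ FG]
2. A_y = 162/17  [F, G, A are collinear ∩ BA ⟂ FG]
   → A = (-134/17, 162/17)
3. E_x = -166/17  [2·signedArea(EDG) = 0 ∩ EA · GD = -8]
4. E_y = 154/17  [2·signedArea(EDG) = 0 ∩ EA · GD = -8]
   → E = (-166/17, 154/17)
5. C_x = -1  [CB · GF = -67/3 ∩ 2·signedArea(ECB) = -6889/51]
6. C_y = 13/3  [CB · GF = -67/3 ∩ 2·signedArea(ECB) = -6889/51]
   → C = (-1, 13/3)

A = (-134/17, 162/17)
C = (-1, 13/3)
E = (-166/17, 154/17)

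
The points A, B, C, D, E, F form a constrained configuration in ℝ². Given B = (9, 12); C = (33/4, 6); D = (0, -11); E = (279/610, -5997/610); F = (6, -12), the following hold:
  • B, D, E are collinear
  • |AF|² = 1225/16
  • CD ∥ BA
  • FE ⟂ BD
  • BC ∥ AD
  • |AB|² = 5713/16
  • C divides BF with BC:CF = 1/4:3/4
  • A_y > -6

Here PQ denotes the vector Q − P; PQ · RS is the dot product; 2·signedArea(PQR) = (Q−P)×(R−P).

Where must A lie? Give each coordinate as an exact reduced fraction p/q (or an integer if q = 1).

1. A_x = 3/4  [BC ∥ AD ∩ CD ∥ BA]
2. A_y = -5  [BC ∥ AD ∩ CD ∥ BA]
   → A = (3/4, -5)

A = (3/4, -5)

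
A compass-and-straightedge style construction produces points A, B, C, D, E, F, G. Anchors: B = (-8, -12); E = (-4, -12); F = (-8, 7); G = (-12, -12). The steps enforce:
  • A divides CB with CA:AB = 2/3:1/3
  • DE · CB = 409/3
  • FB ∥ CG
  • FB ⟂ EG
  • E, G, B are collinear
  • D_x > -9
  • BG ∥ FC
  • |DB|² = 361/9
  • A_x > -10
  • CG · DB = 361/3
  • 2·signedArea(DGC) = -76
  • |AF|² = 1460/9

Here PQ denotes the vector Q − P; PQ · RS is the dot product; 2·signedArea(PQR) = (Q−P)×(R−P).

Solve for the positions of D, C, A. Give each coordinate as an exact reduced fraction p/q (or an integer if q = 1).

A = (-28/3, -17/3)
C = (-12, 7)
D = (-8, -17/3)

1. C_x = -12  [FB ∥ CG ∩ BG ∥ FC]
2. C_y = 7  [FB ∥ CG ∩ BG ∥ FC]
   → C = (-12, 7)
3. A_x = -28/3  [A divides CB with CA:AB = 2/3:1/3]
4. A_y = -17/3  [A divides CB with CA:AB = 2/3:1/3]
   → A = (-28/3, -17/3)
5. D_x = -8  [2·signedArea(DGC) = -76 ∩ DE · CB = 409/3]
6. D_y = -17/3  [2·signedArea(DGC) = -76 ∩ DE · CB = 409/3]
   → D = (-8, -17/3)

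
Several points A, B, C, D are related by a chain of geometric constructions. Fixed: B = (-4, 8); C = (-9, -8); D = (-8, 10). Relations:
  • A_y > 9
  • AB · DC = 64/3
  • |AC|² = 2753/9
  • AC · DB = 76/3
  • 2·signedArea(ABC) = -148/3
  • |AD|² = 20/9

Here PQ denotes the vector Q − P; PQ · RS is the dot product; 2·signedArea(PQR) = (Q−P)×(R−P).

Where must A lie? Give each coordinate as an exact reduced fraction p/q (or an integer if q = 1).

A = (-20/3, 28/3)

1. A_x = -20/3  [AC · DB = 76/3 ∩ AB · DC = 64/3]
2. A_y = 28/3  [AC · DB = 76/3 ∩ AB · DC = 64/3]
   → A = (-20/3, 28/3)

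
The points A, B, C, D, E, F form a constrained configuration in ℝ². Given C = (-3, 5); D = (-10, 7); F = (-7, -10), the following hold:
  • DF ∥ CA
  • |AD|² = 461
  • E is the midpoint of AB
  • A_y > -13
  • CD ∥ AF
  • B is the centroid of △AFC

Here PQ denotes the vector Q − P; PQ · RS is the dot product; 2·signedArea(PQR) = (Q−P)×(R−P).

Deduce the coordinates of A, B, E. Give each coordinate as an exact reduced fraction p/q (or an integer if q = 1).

A = (0, -12)
B = (-10/3, -17/3)
E = (-5/3, -53/6)

1. A_x = 0  [CD ∥ AF ∩ DF ∥ CA]
2. A_y = -12  [CD ∥ AF ∩ DF ∥ CA]
   → A = (0, -12)
3. B_x = -10/3  [B is the centroid of △AFC]
4. B_y = -17/3  [B is the centroid of △AFC]
   → B = (-10/3, -17/3)
5. E_x = -5/3  [E is the midpoint of AB]
6. E_y = -53/6  [E is the midpoint of AB]
   → E = (-5/3, -53/6)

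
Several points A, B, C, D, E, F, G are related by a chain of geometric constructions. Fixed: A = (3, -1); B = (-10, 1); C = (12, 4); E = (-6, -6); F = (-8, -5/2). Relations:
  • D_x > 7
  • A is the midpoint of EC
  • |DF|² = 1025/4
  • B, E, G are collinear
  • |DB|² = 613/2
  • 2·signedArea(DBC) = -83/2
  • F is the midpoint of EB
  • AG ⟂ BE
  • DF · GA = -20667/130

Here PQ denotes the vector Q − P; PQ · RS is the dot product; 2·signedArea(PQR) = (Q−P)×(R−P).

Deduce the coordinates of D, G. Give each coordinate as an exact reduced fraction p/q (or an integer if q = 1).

D = (15/2, 3/2)
G = (-386/65, -397/65)

1. D_x = 15/2  [line -3·x + 22·y + -21/2 = 0 ∩ |DF|² = 1025/4]
2. D_y = 3/2  [line -3·x + 22·y + -21/2 = 0 ∩ |DF|² = 1025/4]
   → D = (15/2, 3/2)
3. G_x = -386/65  [B, E, G are collinear ∩ AG ⟂ BE]
4. G_y = -397/65  [B, E, G are collinear ∩ AG ⟂ BE]
   → G = (-386/65, -397/65)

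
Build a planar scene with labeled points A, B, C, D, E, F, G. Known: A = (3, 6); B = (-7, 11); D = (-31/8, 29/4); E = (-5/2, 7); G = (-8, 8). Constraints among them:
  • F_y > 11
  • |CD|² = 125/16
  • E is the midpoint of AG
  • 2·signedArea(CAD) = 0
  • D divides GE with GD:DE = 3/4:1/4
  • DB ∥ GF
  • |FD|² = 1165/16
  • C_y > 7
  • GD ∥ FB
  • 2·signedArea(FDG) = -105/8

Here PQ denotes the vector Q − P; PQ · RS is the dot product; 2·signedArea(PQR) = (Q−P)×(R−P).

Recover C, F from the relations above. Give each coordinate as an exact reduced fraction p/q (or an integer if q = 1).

C = (-53/8, 31/4)
F = (-89/8, 47/4)

1. C_x = -53/8  [line -5/4·x + -55/8·y + 45 = 0 ∩ |CD|² = 125/16]
2. C_y = 31/4  [line -5/4·x + -55/8·y + 45 = 0 ∩ |CD|² = 125/16]
   → C = (-53/8, 31/4)
3. F_x = -89/8  [GD ∥ FB ∩ DB ∥ GF]
4. F_y = 47/4  [GD ∥ FB ∩ DB ∥ GF]
   → F = (-89/8, 47/4)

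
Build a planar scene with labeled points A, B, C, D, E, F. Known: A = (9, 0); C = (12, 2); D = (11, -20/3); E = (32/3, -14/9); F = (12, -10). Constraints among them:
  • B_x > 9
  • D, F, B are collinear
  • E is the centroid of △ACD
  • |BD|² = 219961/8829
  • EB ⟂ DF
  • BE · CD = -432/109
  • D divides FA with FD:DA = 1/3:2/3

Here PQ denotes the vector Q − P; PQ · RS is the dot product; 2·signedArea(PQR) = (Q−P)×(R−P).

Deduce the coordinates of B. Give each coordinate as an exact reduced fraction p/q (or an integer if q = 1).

1. B_x = 3128/327  [D, F, B are collinear ∩ EB ⟂ DF]
2. B_y = -1850/981  [D, F, B are collinear ∩ EB ⟂ DF]
   → B = (3128/327, -1850/981)

B = (3128/327, -1850/981)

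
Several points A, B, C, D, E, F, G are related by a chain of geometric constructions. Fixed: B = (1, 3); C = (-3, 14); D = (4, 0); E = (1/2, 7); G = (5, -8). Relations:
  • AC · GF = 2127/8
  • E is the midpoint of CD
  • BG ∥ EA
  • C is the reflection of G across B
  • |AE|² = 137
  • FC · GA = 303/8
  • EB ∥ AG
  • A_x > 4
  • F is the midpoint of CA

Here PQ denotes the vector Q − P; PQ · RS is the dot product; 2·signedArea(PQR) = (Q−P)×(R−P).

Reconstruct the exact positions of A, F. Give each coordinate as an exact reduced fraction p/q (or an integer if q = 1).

A = (9/2, -4)
F = (3/4, 5)

1. A_x = 9/2  [EB ∥ AG ∩ BG ∥ EA]
2. A_y = -4  [EB ∥ AG ∩ BG ∥ EA]
   → A = (9/2, -4)
3. F_x = 3/4  [F is the midpoint of CA]
4. F_y = 5  [F is the midpoint of CA]
   → F = (3/4, 5)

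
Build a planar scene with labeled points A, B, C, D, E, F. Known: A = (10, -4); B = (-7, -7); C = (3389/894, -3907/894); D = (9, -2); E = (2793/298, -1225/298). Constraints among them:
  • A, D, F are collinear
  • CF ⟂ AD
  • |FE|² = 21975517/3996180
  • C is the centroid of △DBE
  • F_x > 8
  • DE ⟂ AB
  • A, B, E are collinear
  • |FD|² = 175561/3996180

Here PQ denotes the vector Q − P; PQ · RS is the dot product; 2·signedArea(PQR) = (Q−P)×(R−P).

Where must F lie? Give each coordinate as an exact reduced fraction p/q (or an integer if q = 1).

1. F_x = 39811/4470  [A, D, F are collinear ∩ CF ⟂ AD]
2. F_y = -4051/2235  [A, D, F are collinear ∩ CF ⟂ AD]
   → F = (39811/4470, -4051/2235)

F = (39811/4470, -4051/2235)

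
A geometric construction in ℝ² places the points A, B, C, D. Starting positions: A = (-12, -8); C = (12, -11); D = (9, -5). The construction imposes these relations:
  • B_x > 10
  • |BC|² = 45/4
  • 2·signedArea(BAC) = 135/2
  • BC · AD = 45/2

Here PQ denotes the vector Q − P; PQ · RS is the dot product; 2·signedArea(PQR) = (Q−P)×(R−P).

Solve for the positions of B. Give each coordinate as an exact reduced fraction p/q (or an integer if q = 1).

B = (21/2, -8)

1. B_x = 21/2  [2·signedArea(BAC) = 135/2 ∩ BC · AD = 45/2]
2. B_y = -8  [2·signedArea(BAC) = 135/2 ∩ BC · AD = 45/2]
   → B = (21/2, -8)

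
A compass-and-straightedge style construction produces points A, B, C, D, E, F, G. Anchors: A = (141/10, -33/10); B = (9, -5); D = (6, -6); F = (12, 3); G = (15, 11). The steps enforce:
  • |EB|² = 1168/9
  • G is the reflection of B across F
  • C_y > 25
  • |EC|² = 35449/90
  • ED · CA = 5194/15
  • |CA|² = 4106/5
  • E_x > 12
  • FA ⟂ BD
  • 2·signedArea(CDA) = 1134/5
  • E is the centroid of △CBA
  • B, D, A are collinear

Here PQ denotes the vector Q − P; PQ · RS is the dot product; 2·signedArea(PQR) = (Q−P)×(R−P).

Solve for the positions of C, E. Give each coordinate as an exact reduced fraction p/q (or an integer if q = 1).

C = (159/10, 253/10)
E = (13, 17/3)

1. C_x = 159/10  [line -27/10·x + 81/10·y + -162 = 0 ∩ |CA|² = 4106/5]
2. C_y = 253/10  [line -27/10·x + 81/10·y + -162 = 0 ∩ |CA|² = 4106/5]
   → C = (159/10, 253/10)
3. E_x = 13  [E is the centroid of △CBA]
4. E_y = 17/3  [E is the centroid of △CBA]
   → E = (13, 17/3)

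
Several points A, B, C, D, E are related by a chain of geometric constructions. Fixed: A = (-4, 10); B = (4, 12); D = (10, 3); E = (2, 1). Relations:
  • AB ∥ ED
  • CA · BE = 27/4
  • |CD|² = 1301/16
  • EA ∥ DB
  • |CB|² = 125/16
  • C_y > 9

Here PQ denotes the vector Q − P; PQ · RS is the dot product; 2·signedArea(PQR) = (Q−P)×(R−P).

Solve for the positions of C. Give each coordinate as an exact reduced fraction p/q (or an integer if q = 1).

1. C_x = 7/2  [line 2·x + 11·y + -435/4 = 0 ∩ |CD|² = 1301/16]
2. C_y = 37/4  [line 2·x + 11·y + -435/4 = 0 ∩ |CD|² = 1301/16]
   → C = (7/2, 37/4)

C = (7/2, 37/4)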